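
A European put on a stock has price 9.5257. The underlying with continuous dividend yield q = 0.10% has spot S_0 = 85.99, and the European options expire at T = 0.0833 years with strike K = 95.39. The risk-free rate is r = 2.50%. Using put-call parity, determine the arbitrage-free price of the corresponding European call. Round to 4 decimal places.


Answer: Call price = 0.3170

Derivation:
Put-call parity: C - P = S_0 * exp(-qT) - K * exp(-rT).
S_0 * exp(-qT) = 85.9900 * 0.99991670 = 85.98283733
K * exp(-rT) = 95.3900 * 0.99791967 = 95.19155703
C = P + S*exp(-qT) - K*exp(-rT)
C = 9.5257 + 85.98283733 - 95.19155703 = 0.3170


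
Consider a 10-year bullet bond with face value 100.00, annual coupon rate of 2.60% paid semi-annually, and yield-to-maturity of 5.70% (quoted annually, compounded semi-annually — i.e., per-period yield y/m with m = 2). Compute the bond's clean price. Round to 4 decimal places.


Coupon per period c = face * coupon_rate / m = 1.300000
Periods per year m = 2; per-period yield y/m = 0.028500
Number of cashflows N = 20
Cashflows (t years, CF_t, discount factor 1/(1+y/m)^(m*t), PV):
  t = 0.5000: CF_t = 1.300000, DF = 0.972290, PV = 1.263977
  t = 1.0000: CF_t = 1.300000, DF = 0.945347, PV = 1.228952
  t = 1.5000: CF_t = 1.300000, DF = 0.919152, PV = 1.194897
  t = 2.0000: CF_t = 1.300000, DF = 0.893682, PV = 1.161786
  t = 2.5000: CF_t = 1.300000, DF = 0.868917, PV = 1.129593
  t = 3.0000: CF_t = 1.300000, DF = 0.844840, PV = 1.098291
  t = 3.5000: CF_t = 1.300000, DF = 0.821429, PV = 1.067857
  t = 4.0000: CF_t = 1.300000, DF = 0.798667, PV = 1.038267
  t = 4.5000: CF_t = 1.300000, DF = 0.776536, PV = 1.009496
  t = 5.0000: CF_t = 1.300000, DF = 0.755018, PV = 0.981523
  t = 5.5000: CF_t = 1.300000, DF = 0.734096, PV = 0.954325
  t = 6.0000: CF_t = 1.300000, DF = 0.713754, PV = 0.927880
  t = 6.5000: CF_t = 1.300000, DF = 0.693976, PV = 0.902168
  t = 7.0000: CF_t = 1.300000, DF = 0.674745, PV = 0.877169
  t = 7.5000: CF_t = 1.300000, DF = 0.656048, PV = 0.852862
  t = 8.0000: CF_t = 1.300000, DF = 0.637869, PV = 0.829229
  t = 8.5000: CF_t = 1.300000, DF = 0.620193, PV = 0.806251
  t = 9.0000: CF_t = 1.300000, DF = 0.603007, PV = 0.783910
  t = 9.5000: CF_t = 1.300000, DF = 0.586298, PV = 0.762187
  t = 10.0000: CF_t = 101.300000, DF = 0.570051, PV = 57.746215
Price P = sum_t PV_t = 76.616835

Answer: Price = 76.6168


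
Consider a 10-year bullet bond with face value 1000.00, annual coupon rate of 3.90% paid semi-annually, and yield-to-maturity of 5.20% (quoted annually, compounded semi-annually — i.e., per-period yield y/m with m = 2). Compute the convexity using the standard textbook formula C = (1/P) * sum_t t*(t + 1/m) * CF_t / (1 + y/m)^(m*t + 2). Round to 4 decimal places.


Coupon per period c = face * coupon_rate / m = 19.500000
Periods per year m = 2; per-period yield y/m = 0.026000
Number of cashflows N = 20
Cashflows (t years, CF_t, discount factor 1/(1+y/m)^(m*t), PV):
  t = 0.5000: CF_t = 19.500000, DF = 0.974659, PV = 19.005848
  t = 1.0000: CF_t = 19.500000, DF = 0.949960, PV = 18.524218
  t = 1.5000: CF_t = 19.500000, DF = 0.925887, PV = 18.054794
  t = 2.0000: CF_t = 19.500000, DF = 0.902424, PV = 17.597265
  t = 2.5000: CF_t = 19.500000, DF = 0.879555, PV = 17.151330
  t = 3.0000: CF_t = 19.500000, DF = 0.857266, PV = 16.716696
  t = 3.5000: CF_t = 19.500000, DF = 0.835542, PV = 16.293076
  t = 4.0000: CF_t = 19.500000, DF = 0.814369, PV = 15.880191
  t = 4.5000: CF_t = 19.500000, DF = 0.793732, PV = 15.477769
  t = 5.0000: CF_t = 19.500000, DF = 0.773618, PV = 15.085545
  t = 5.5000: CF_t = 19.500000, DF = 0.754013, PV = 14.703260
  t = 6.0000: CF_t = 19.500000, DF = 0.734906, PV = 14.330663
  t = 6.5000: CF_t = 19.500000, DF = 0.716282, PV = 13.967508
  t = 7.0000: CF_t = 19.500000, DF = 0.698131, PV = 13.613555
  t = 7.5000: CF_t = 19.500000, DF = 0.680440, PV = 13.268572
  t = 8.0000: CF_t = 19.500000, DF = 0.663197, PV = 12.932332
  t = 8.5000: CF_t = 19.500000, DF = 0.646390, PV = 12.604612
  t = 9.0000: CF_t = 19.500000, DF = 0.630010, PV = 12.285197
  t = 9.5000: CF_t = 19.500000, DF = 0.614045, PV = 11.973876
  t = 10.0000: CF_t = 1019.500000, DF = 0.598484, PV = 610.154775
Price P = sum_t PV_t = 899.621083
Convexity numerator sum_t t*(t + 1/m) * CF_t / (1+y/m)^(m*t + 2):
  t = 0.5000: term = 9.027397
  t = 1.0000: term = 26.395897
  t = 1.5000: term = 51.453991
  t = 2.0000: term = 83.583480
  t = 2.5000: term = 122.198071
  t = 3.0000: term = 166.742007
  t = 3.5000: term = 216.688768
  t = 4.0000: term = 271.539809
  t = 4.5000: term = 330.823354
  t = 5.0000: term = 394.093231
  t = 5.5000: term = 460.927756
  t = 6.0000: term = 530.928657
  t = 6.5000: term = 603.720046
  t = 7.0000: term = 678.947420
  t = 7.5000: term = 756.276714
  t = 8.0000: term = 835.393381
  t = 8.5000: term = 916.001515
  t = 9.0000: term = 997.823001
  t = 9.5000: term = 1080.596709
  t = 10.0000: term = 60860.370532
Convexity = (1/P) * sum = 69393.531736 / 899.621083 = 77.136400

Answer: Convexity = 77.1364


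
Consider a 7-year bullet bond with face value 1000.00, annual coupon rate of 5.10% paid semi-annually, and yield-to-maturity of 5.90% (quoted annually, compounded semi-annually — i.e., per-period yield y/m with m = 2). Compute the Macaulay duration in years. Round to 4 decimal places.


Answer: Macaulay duration = 5.9447 years

Derivation:
Coupon per period c = face * coupon_rate / m = 25.500000
Periods per year m = 2; per-period yield y/m = 0.029500
Number of cashflows N = 14
Cashflows (t years, CF_t, discount factor 1/(1+y/m)^(m*t), PV):
  t = 0.5000: CF_t = 25.500000, DF = 0.971345, PV = 24.769305
  t = 1.0000: CF_t = 25.500000, DF = 0.943512, PV = 24.059549
  t = 1.5000: CF_t = 25.500000, DF = 0.916476, PV = 23.370130
  t = 2.0000: CF_t = 25.500000, DF = 0.890214, PV = 22.700466
  t = 2.5000: CF_t = 25.500000, DF = 0.864706, PV = 22.049991
  t = 3.0000: CF_t = 25.500000, DF = 0.839928, PV = 21.418156
  t = 3.5000: CF_t = 25.500000, DF = 0.815860, PV = 20.804425
  t = 4.0000: CF_t = 25.500000, DF = 0.792482, PV = 20.208281
  t = 4.5000: CF_t = 25.500000, DF = 0.769773, PV = 19.629219
  t = 5.0000: CF_t = 25.500000, DF = 0.747716, PV = 19.066750
  t = 5.5000: CF_t = 25.500000, DF = 0.726290, PV = 18.520398
  t = 6.0000: CF_t = 25.500000, DF = 0.705479, PV = 17.989702
  t = 6.5000: CF_t = 25.500000, DF = 0.685263, PV = 17.474213
  t = 7.0000: CF_t = 1025.500000, DF = 0.665627, PV = 682.600735
Price P = sum_t PV_t = 954.661321
Macaulay numerator sum_t t * PV_t:
  t * PV_t at t = 0.5000: 12.384653
  t * PV_t at t = 1.0000: 24.059549
  t * PV_t at t = 1.5000: 35.055195
  t * PV_t at t = 2.0000: 45.400932
  t * PV_t at t = 2.5000: 55.124979
  t * PV_t at t = 3.0000: 64.254468
  t * PV_t at t = 3.5000: 72.815489
  t * PV_t at t = 4.0000: 80.833124
  t * PV_t at t = 4.5000: 88.331486
  t * PV_t at t = 5.0000: 95.333750
  t * PV_t at t = 5.5000: 101.862190
  t * PV_t at t = 6.0000: 107.938212
  t * PV_t at t = 6.5000: 113.582383
  t * PV_t at t = 7.0000: 4778.205142
Macaulay duration D = (sum_t t * PV_t) / P = 5675.181551 / 954.661321 = 5.944707


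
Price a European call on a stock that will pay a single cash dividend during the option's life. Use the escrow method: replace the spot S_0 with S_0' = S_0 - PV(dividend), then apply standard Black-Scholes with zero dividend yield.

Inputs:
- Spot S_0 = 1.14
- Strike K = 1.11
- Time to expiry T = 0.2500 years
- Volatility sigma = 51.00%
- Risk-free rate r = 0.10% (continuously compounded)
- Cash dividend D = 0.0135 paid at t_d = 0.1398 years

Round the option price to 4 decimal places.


Answer: Price = 0.1220

Derivation:
PV(D) = D * exp(-r * t_d) = 0.0135 * 0.99986021 = 0.01349811
S_0' = S_0 - PV(D) = 1.1400 - 0.01349811 = 1.12650189
d1 = (ln(S_0'/K) + (r + sigma^2/2)*T) / (sigma*sqrt(T)) = 0.18635153
d2 = d1 - sigma*sqrt(T) = -0.06864847
exp(-rT) = 0.99975003
N(d1) = 0.57391545; N(d2) = 0.47263472
C = S_0' * N(d1) - K * exp(-rT) * N(d2) = 1.12650189 * 0.57391545 - 1.1100 * 0.99975003 * 0.47263472 = 0.1220


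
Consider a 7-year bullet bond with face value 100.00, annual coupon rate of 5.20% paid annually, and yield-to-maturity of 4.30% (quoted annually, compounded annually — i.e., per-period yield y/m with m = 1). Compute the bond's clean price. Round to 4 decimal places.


Answer: Price = 105.3425

Derivation:
Coupon per period c = face * coupon_rate / m = 5.200000
Periods per year m = 1; per-period yield y/m = 0.043000
Number of cashflows N = 7
Cashflows (t years, CF_t, discount factor 1/(1+y/m)^(m*t), PV):
  t = 1.0000: CF_t = 5.200000, DF = 0.958773, PV = 4.985618
  t = 2.0000: CF_t = 5.200000, DF = 0.919245, PV = 4.780075
  t = 3.0000: CF_t = 5.200000, DF = 0.881347, PV = 4.583006
  t = 4.0000: CF_t = 5.200000, DF = 0.845012, PV = 4.394061
  t = 5.0000: CF_t = 5.200000, DF = 0.810174, PV = 4.212906
  t = 6.0000: CF_t = 5.200000, DF = 0.776773, PV = 4.039220
  t = 7.0000: CF_t = 105.200000, DF = 0.744749, PV = 78.347579
Price P = sum_t PV_t = 105.342466


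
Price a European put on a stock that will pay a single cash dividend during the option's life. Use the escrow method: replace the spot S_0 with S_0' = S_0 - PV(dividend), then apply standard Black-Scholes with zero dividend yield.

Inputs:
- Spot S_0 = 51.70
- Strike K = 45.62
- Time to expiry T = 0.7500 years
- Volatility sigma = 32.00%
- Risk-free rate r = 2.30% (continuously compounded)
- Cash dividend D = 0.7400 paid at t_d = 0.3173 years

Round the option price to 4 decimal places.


PV(D) = D * exp(-r * t_d) = 0.7400 * 0.99272867 = 0.73461921
S_0' = S_0 - PV(D) = 51.7000 - 0.73461921 = 50.96538079
d1 = (ln(S_0'/K) + (r + sigma^2/2)*T) / (sigma*sqrt(T)) = 0.60062606
d2 = d1 - sigma*sqrt(T) = 0.32349793
exp(-rT) = 0.98289793
N(-d1) = 0.27404454; N(-d2) = 0.37315909
P = K * exp(-rT) * N(-d2) - S_0' * N(-d1) = 45.6200 * 0.98289793 * 0.37315909 - 50.96538079 * 0.27404454 = 2.7656

Answer: Price = 2.7656


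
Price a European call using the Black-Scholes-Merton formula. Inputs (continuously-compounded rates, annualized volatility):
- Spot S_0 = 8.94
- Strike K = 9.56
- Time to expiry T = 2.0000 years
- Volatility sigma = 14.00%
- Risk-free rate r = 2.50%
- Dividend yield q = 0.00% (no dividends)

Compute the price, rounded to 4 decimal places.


d1 = (ln(S/K) + (r - q + 0.5*sigma^2) * T) / (sigma * sqrt(T)) = 0.01286865
d2 = d1 - sigma * sqrt(T) = -0.18512125
exp(-rT) = 0.95122942; exp(-qT) = 1.00000000
C = S_0 * exp(-qT) * N(d1) - K * exp(-rT) * N(d2)
N(d1) = 0.50513371; N(d2) = 0.42656697
C = 8.9400 * 1.00000000 * 0.50513371 - 9.5600 * 0.95122942 * 0.42656697 = 0.6368

Answer: Price = 0.6368


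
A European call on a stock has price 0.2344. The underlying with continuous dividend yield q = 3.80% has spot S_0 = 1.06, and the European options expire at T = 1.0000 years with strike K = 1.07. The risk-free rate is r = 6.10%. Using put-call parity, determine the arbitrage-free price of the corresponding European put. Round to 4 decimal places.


Put-call parity: C - P = S_0 * exp(-qT) - K * exp(-rT).
S_0 * exp(-qT) = 1.0600 * 0.96271294 = 1.02047572
K * exp(-rT) = 1.0700 * 0.94082324 = 1.00668087
P = C - S*exp(-qT) + K*exp(-rT)
P = 0.2344 - 1.02047572 + 1.00668087 = 0.2206

Answer: Put price = 0.2206


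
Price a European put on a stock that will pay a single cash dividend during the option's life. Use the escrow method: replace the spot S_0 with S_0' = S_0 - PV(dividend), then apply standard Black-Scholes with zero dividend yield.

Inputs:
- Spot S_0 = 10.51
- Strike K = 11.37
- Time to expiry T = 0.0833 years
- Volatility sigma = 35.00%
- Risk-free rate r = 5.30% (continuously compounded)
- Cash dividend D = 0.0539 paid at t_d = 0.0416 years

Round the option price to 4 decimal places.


PV(D) = D * exp(-r * t_d) = 0.0539 * 0.99779763 = 0.05378129
S_0' = S_0 - PV(D) = 10.5100 - 0.05378129 = 10.45621871
d1 = (ln(S_0'/K) + (r + sigma^2/2)*T) / (sigma*sqrt(T)) = -0.73517388
d2 = d1 - sigma*sqrt(T) = -0.83618997
exp(-rT) = 0.99559483
N(-d1) = 0.76888320; N(-d2) = 0.79847598
P = K * exp(-rT) * N(-d2) - S_0' * N(-d1) = 11.3700 * 0.99559483 * 0.79847598 - 10.45621871 * 0.76888320 = 0.9991

Answer: Price = 0.9991


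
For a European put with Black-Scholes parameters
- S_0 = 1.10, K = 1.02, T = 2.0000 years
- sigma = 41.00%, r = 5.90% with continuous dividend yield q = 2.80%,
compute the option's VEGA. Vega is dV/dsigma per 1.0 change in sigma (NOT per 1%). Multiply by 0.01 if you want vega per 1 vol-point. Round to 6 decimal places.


d1 = 0.5270662750; d2 = -0.0527612855
phi(d1) = 0.3472056712; exp(-qT) = 0.9455391359; exp(-rT) = 0.8886960526
Vega = S * exp(-qT) * phi(d1) * sqrt(T) = 1.1000 * 0.9455391359 * 0.3472056712 * 1.4142135624 = 0.510710

Answer: Vega = 0.510710


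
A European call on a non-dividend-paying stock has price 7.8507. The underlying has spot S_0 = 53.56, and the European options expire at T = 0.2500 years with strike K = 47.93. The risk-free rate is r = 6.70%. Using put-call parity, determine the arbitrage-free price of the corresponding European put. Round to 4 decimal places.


Put-call parity: C - P = S_0 * exp(-qT) - K * exp(-rT).
S_0 * exp(-qT) = 53.5600 * 1.00000000 = 53.56000000
K * exp(-rT) = 47.9300 * 0.98338950 = 47.13385880
P = C - S*exp(-qT) + K*exp(-rT)
P = 7.8507 - 53.56000000 + 47.13385880 = 1.4246

Answer: Put price = 1.4246


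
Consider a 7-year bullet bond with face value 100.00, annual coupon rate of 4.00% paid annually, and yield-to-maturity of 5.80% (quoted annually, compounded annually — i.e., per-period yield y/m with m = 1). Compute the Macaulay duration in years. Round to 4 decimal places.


Coupon per period c = face * coupon_rate / m = 4.000000
Periods per year m = 1; per-period yield y/m = 0.058000
Number of cashflows N = 7
Cashflows (t years, CF_t, discount factor 1/(1+y/m)^(m*t), PV):
  t = 1.0000: CF_t = 4.000000, DF = 0.945180, PV = 3.780718
  t = 2.0000: CF_t = 4.000000, DF = 0.893364, PV = 3.573458
  t = 3.0000: CF_t = 4.000000, DF = 0.844390, PV = 3.377559
  t = 4.0000: CF_t = 4.000000, DF = 0.798100, PV = 3.192400
  t = 5.0000: CF_t = 4.000000, DF = 0.754348, PV = 3.017391
  t = 6.0000: CF_t = 4.000000, DF = 0.712994, PV = 2.851977
  t = 7.0000: CF_t = 104.000000, DF = 0.673908, PV = 70.086386
Price P = sum_t PV_t = 89.879890
Macaulay numerator sum_t t * PV_t:
  t * PV_t at t = 1.0000: 3.780718
  t * PV_t at t = 2.0000: 7.146916
  t * PV_t at t = 3.0000: 10.132678
  t * PV_t at t = 4.0000: 12.769601
  t * PV_t at t = 5.0000: 15.086957
  t * PV_t at t = 6.0000: 17.111861
  t * PV_t at t = 7.0000: 490.604701
Macaulay duration D = (sum_t t * PV_t) / P = 556.633431 / 89.879890 = 6.193081

Answer: Macaulay duration = 6.1931 years


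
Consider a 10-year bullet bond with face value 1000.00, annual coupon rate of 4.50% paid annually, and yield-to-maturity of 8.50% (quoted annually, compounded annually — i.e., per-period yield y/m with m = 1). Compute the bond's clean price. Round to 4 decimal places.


Answer: Price = 737.5461

Derivation:
Coupon per period c = face * coupon_rate / m = 45.000000
Periods per year m = 1; per-period yield y/m = 0.085000
Number of cashflows N = 10
Cashflows (t years, CF_t, discount factor 1/(1+y/m)^(m*t), PV):
  t = 1.0000: CF_t = 45.000000, DF = 0.921659, PV = 41.474654
  t = 2.0000: CF_t = 45.000000, DF = 0.849455, PV = 38.225488
  t = 3.0000: CF_t = 45.000000, DF = 0.782908, PV = 35.230864
  t = 4.0000: CF_t = 45.000000, DF = 0.721574, PV = 32.470843
  t = 5.0000: CF_t = 45.000000, DF = 0.665045, PV = 29.927044
  t = 6.0000: CF_t = 45.000000, DF = 0.612945, PV = 27.582529
  t = 7.0000: CF_t = 45.000000, DF = 0.564926, PV = 25.421686
  t = 8.0000: CF_t = 45.000000, DF = 0.520669, PV = 23.430125
  t = 9.0000: CF_t = 45.000000, DF = 0.479880, PV = 21.594585
  t = 10.0000: CF_t = 1045.000000, DF = 0.442285, PV = 462.188259
Price P = sum_t PV_t = 737.546078


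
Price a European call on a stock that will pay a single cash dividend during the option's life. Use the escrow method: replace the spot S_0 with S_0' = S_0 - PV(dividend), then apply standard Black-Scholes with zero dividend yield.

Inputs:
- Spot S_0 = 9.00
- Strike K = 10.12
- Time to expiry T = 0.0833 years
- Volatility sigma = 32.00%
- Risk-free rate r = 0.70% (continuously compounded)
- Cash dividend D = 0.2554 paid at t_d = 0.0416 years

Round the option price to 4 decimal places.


PV(D) = D * exp(-r * t_d) = 0.2554 * 0.99970884 = 0.25532564
S_0' = S_0 - PV(D) = 9.0000 - 0.25532564 = 8.74467436
d1 = (ln(S_0'/K) + (r + sigma^2/2)*T) / (sigma*sqrt(T)) = -1.52906512
d2 = d1 - sigma*sqrt(T) = -1.62142269
exp(-rT) = 0.99941707
N(d1) = 0.06312415; N(d2) = 0.05246351
C = S_0' * N(d1) - K * exp(-rT) * N(d2) = 8.74467436 * 0.06312415 - 10.1200 * 0.99941707 * 0.05246351 = 0.0214

Answer: Price = 0.0214


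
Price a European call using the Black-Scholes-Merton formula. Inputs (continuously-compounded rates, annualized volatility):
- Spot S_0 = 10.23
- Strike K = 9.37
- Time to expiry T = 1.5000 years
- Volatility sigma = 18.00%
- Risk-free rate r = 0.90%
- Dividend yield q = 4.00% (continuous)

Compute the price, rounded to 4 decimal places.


Answer: Price = 1.0379

Derivation:
d1 = (ln(S/K) + (r - q + 0.5*sigma^2) * T) / (sigma * sqrt(T)) = 0.29761973
d2 = d1 - sigma * sqrt(T) = 0.07716566
exp(-rT) = 0.98659072; exp(-qT) = 0.94176453
C = S_0 * exp(-qT) * N(d1) - K * exp(-rT) * N(d2)
N(d1) = 0.61700329; N(d2) = 0.53075412
C = 10.2300 * 0.94176453 * 0.61700329 - 9.3700 * 0.98659072 * 0.53075412 = 1.0379


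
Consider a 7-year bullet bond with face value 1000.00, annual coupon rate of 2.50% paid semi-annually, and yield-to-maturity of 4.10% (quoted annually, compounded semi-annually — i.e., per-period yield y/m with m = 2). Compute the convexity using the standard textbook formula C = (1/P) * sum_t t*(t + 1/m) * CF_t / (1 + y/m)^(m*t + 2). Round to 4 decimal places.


Answer: Convexity = 44.9939

Derivation:
Coupon per period c = face * coupon_rate / m = 12.500000
Periods per year m = 2; per-period yield y/m = 0.020500
Number of cashflows N = 14
Cashflows (t years, CF_t, discount factor 1/(1+y/m)^(m*t), PV):
  t = 0.5000: CF_t = 12.500000, DF = 0.979912, PV = 12.248898
  t = 1.0000: CF_t = 12.500000, DF = 0.960227, PV = 12.002839
  t = 1.5000: CF_t = 12.500000, DF = 0.940938, PV = 11.761724
  t = 2.0000: CF_t = 12.500000, DF = 0.922036, PV = 11.525452
  t = 2.5000: CF_t = 12.500000, DF = 0.903514, PV = 11.293927
  t = 3.0000: CF_t = 12.500000, DF = 0.885364, PV = 11.067052
  t = 3.5000: CF_t = 12.500000, DF = 0.867579, PV = 10.844735
  t = 4.0000: CF_t = 12.500000, DF = 0.850151, PV = 10.626884
  t = 4.5000: CF_t = 12.500000, DF = 0.833073, PV = 10.413409
  t = 5.0000: CF_t = 12.500000, DF = 0.816338, PV = 10.204223
  t = 5.5000: CF_t = 12.500000, DF = 0.799939, PV = 9.999238
  t = 6.0000: CF_t = 12.500000, DF = 0.783870, PV = 9.798372
  t = 6.5000: CF_t = 12.500000, DF = 0.768123, PV = 9.601540
  t = 7.0000: CF_t = 1012.500000, DF = 0.752693, PV = 762.101656
Price P = sum_t PV_t = 903.489949
Convexity numerator sum_t t*(t + 1/m) * CF_t / (1+y/m)^(m*t + 2):
  t = 0.5000: term = 5.880862
  t = 1.0000: term = 17.288178
  t = 1.5000: term = 33.881780
  t = 2.0000: term = 55.335261
  t = 2.5000: term = 81.335514
  t = 3.0000: term = 111.582282
  t = 3.5000: term = 145.787728
  t = 4.0000: term = 183.676006
  t = 4.5000: term = 224.982859
  t = 5.0000: term = 269.455218
  t = 5.5000: term = 316.850820
  t = 6.0000: term = 366.937834
  t = 6.5000: term = 419.494503
  t = 7.0000: term = 38419.011849
Convexity = (1/P) * sum = 40651.500695 / 903.489949 = 44.993860


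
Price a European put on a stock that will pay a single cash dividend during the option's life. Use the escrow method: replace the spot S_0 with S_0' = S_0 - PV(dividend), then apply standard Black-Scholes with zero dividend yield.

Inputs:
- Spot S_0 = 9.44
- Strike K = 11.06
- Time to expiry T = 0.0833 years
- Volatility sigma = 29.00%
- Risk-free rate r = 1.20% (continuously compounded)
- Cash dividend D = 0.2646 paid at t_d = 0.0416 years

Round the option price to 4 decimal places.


PV(D) = D * exp(-r * t_d) = 0.2646 * 0.99950092 = 0.26446794
S_0' = S_0 - PV(D) = 9.4400 - 0.26446794 = 9.17553206
d1 = (ln(S_0'/K) + (r + sigma^2/2)*T) / (sigma*sqrt(T)) = -2.17794899
d2 = d1 - sigma*sqrt(T) = -2.26164804
exp(-rT) = 0.99900090
N(-d1) = 0.98529508; N(-d2) = 0.98814042
P = K * exp(-rT) * N(-d2) - S_0' * N(-d1) = 11.0600 * 0.99900090 * 0.98814042 - 9.17553206 * 0.98529508 = 1.8773

Answer: Price = 1.8773


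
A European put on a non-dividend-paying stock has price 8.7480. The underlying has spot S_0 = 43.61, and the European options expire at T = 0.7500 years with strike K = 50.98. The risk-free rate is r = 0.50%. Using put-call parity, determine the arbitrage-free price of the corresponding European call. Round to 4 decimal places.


Answer: Call price = 1.5688

Derivation:
Put-call parity: C - P = S_0 * exp(-qT) - K * exp(-rT).
S_0 * exp(-qT) = 43.6100 * 1.00000000 = 43.61000000
K * exp(-rT) = 50.9800 * 0.99625702 = 50.78918301
C = P + S*exp(-qT) - K*exp(-rT)
C = 8.7480 + 43.61000000 - 50.78918301 = 1.5688


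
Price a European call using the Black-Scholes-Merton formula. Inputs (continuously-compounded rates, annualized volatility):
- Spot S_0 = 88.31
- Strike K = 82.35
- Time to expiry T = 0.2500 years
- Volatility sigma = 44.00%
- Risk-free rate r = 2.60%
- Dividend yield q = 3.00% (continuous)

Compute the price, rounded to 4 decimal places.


d1 = (ln(S/K) + (r - q + 0.5*sigma^2) * T) / (sigma * sqrt(T)) = 0.42306770
d2 = d1 - sigma * sqrt(T) = 0.20306770
exp(-rT) = 0.99352108; exp(-qT) = 0.99252805
C = S_0 * exp(-qT) * N(d1) - K * exp(-rT) * N(d2)
N(d1) = 0.66387707; N(d2) = 0.58045894
C = 88.3100 * 0.99252805 * 0.66387707 - 82.3500 * 0.99352108 * 0.58045894 = 10.6978

Answer: Price = 10.6978


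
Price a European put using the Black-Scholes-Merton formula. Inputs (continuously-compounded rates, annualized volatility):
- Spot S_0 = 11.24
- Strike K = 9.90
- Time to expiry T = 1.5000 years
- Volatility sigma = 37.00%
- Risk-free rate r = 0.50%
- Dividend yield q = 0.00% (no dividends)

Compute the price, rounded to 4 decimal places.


d1 = (ln(S/K) + (r - q + 0.5*sigma^2) * T) / (sigma * sqrt(T)) = 0.52326196
d2 = d1 - sigma * sqrt(T) = 0.07010635
exp(-rT) = 0.99252805; exp(-qT) = 1.00000000
P = K * exp(-rT) * N(-d2) - S_0 * exp(-qT) * N(-d1)
N(-d1) = 0.30039599; N(-d2) = 0.47205450
P = 9.9000 * 0.99252805 * 0.47205450 - 11.2400 * 1.00000000 * 0.30039599 = 1.2620

Answer: Price = 1.2620


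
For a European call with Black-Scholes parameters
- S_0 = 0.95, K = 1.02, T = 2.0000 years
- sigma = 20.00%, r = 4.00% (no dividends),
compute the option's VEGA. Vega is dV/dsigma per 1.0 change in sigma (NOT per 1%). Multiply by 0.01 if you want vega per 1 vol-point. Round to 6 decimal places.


Answer: Vega = 0.528028

Derivation:
d1 = 0.1729020270; d2 = -0.1099406854
phi(d1) = 0.3930234150; exp(-qT) = 1.0000000000; exp(-rT) = 0.9231163464
Vega = S * exp(-qT) * phi(d1) * sqrt(T) = 0.9500 * 1.0000000000 * 0.3930234150 * 1.4142135624 = 0.528028


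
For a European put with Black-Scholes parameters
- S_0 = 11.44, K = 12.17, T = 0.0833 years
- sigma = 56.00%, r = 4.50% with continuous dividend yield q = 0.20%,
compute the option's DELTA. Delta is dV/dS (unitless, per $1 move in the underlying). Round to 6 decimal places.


d1 = -0.2797486397; d2 = -0.4413743802
phi(d1) = 0.3836332795; exp(-qT) = 0.9998334139; exp(-rT) = 0.9962585169
N(-d1) = 0.6101648208
Delta = -exp(-qT) * N(-d1) = -0.9998334139 * 0.6101648208 = -0.610063

Answer: Delta = -0.610063


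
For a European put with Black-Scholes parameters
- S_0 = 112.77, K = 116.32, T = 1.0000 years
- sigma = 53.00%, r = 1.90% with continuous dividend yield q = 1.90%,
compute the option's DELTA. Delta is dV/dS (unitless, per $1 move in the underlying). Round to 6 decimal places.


d1 = 0.2065194952; d2 = -0.3234805048
phi(d1) = 0.3905248466; exp(-qT) = 0.9811793622; exp(-rT) = 0.9811793622
N(-d1) = 0.4181925690
Delta = -exp(-qT) * N(-d1) = -0.9811793622 * 0.4181925690 = -0.410322

Answer: Delta = -0.410322


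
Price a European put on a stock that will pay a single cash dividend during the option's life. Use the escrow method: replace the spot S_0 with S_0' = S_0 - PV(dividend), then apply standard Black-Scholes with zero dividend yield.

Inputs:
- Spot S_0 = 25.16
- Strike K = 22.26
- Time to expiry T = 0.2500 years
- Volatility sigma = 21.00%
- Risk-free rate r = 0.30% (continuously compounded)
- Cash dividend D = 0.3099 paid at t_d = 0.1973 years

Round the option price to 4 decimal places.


PV(D) = D * exp(-r * t_d) = 0.3099 * 0.99940828 = 0.30971662
S_0' = S_0 - PV(D) = 25.1600 - 0.30971662 = 24.85028338
d1 = (ln(S_0'/K) + (r + sigma^2/2)*T) / (sigma*sqrt(T)) = 1.10800295
d2 = d1 - sigma*sqrt(T) = 1.00300295
exp(-rT) = 0.99925028
N(-d1) = 0.13393027; N(-d2) = 0.15792972
P = K * exp(-rT) * N(-d2) - S_0' * N(-d1) = 22.2600 * 0.99925028 * 0.15792972 - 24.85028338 * 0.13393027 = 0.1847

Answer: Price = 0.1847


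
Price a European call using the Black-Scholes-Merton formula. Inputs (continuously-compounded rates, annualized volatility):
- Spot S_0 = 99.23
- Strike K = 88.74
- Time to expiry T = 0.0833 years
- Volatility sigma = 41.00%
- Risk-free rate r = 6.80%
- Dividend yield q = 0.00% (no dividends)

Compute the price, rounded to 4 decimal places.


d1 = (ln(S/K) + (r - q + 0.5*sigma^2) * T) / (sigma * sqrt(T)) = 1.05123058
d2 = d1 - sigma * sqrt(T) = 0.93289745
exp(-rT) = 0.99435161; exp(-qT) = 1.00000000
C = S_0 * exp(-qT) * N(d1) - K * exp(-rT) * N(d2)
N(d1) = 0.85342365; N(d2) = 0.82456354
C = 99.2300 * 1.00000000 * 0.85342365 - 88.7400 * 0.99435161 * 0.82456354 = 11.9268

Answer: Price = 11.9268


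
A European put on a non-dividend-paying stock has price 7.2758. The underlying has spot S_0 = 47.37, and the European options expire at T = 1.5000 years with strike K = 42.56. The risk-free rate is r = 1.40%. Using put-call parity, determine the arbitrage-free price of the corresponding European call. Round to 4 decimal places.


Answer: Call price = 12.9702

Derivation:
Put-call parity: C - P = S_0 * exp(-qT) - K * exp(-rT).
S_0 * exp(-qT) = 47.3700 * 1.00000000 = 47.37000000
K * exp(-rT) = 42.5600 * 0.97921896 = 41.67555913
C = P + S*exp(-qT) - K*exp(-rT)
C = 7.2758 + 47.37000000 - 41.67555913 = 12.9702


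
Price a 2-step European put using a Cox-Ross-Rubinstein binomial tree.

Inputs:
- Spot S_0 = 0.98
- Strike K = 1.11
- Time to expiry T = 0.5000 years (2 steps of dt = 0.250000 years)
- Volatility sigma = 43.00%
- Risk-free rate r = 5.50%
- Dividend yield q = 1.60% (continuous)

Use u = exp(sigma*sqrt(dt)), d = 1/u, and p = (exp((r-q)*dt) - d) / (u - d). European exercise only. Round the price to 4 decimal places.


Answer: Price = V(0,0) = 0.1926

Derivation:
dt = T/N = 0.250000
u = exp(sigma*sqrt(dt)) = 1.239862; d = 1/u = 0.806541
p = (exp((r-q)*dt) - d) / (u - d) = 0.469067
Discount per step: exp(-r*dt) = 0.986344
Stock lattice S(k, i) with i counting down-moves:
  k=0: S(0,0) = 0.9800
  k=1: S(1,0) = 1.2151; S(1,1) = 0.7904
  k=2: S(2,0) = 1.5065; S(2,1) = 0.9800; S(2,2) = 0.6375
Terminal payoffs V(N, i) = max(K - S_T, 0):
  V(2,0) = 0.000000; V(2,1) = 0.130000; V(2,2) = 0.472501
Backward induction: V(k, i) = exp(-r*dt) * [p * V(k+1, i) + (1-p) * V(k+1, i+1)].
  V(1,0) = exp(-r*dt) * [p*0.000000 + (1-p)*0.130000] = 0.068079
  V(1,1) = exp(-r*dt) * [p*0.130000 + (1-p)*0.472501] = 0.307587
  V(0,0) = exp(-r*dt) * [p*0.068079 + (1-p)*0.307587] = 0.192575


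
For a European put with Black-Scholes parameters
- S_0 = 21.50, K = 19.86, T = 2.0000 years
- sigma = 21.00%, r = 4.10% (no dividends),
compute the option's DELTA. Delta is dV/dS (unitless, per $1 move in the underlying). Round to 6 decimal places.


d1 = 0.6917702295; d2 = 0.3947853814
phi(d1) = 0.3140473343; exp(-qT) = 1.0000000000; exp(-rT) = 0.9212719587
N(-d1) = 0.2445408176
Delta = -exp(-qT) * N(-d1) = -1.0000000000 * 0.2445408176 = -0.244541

Answer: Delta = -0.244541


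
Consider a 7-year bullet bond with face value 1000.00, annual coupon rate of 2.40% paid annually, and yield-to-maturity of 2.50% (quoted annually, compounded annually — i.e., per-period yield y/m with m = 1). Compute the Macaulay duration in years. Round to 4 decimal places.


Answer: Macaulay duration = 6.5248 years

Derivation:
Coupon per period c = face * coupon_rate / m = 24.000000
Periods per year m = 1; per-period yield y/m = 0.025000
Number of cashflows N = 7
Cashflows (t years, CF_t, discount factor 1/(1+y/m)^(m*t), PV):
  t = 1.0000: CF_t = 24.000000, DF = 0.975610, PV = 23.414634
  t = 2.0000: CF_t = 24.000000, DF = 0.951814, PV = 22.843546
  t = 3.0000: CF_t = 24.000000, DF = 0.928599, PV = 22.286386
  t = 4.0000: CF_t = 24.000000, DF = 0.905951, PV = 21.742815
  t = 5.0000: CF_t = 24.000000, DF = 0.883854, PV = 21.212503
  t = 6.0000: CF_t = 24.000000, DF = 0.862297, PV = 20.695125
  t = 7.0000: CF_t = 1024.000000, DF = 0.841265, PV = 861.455601
Price P = sum_t PV_t = 993.650609
Macaulay numerator sum_t t * PV_t:
  t * PV_t at t = 1.0000: 23.414634
  t * PV_t at t = 2.0000: 45.687091
  t * PV_t at t = 3.0000: 66.859158
  t * PV_t at t = 4.0000: 86.971262
  t * PV_t at t = 5.0000: 106.062515
  t * PV_t at t = 6.0000: 124.170749
  t * PV_t at t = 7.0000: 6030.189205
Macaulay duration D = (sum_t t * PV_t) / P = 6483.354613 / 993.650609 = 6.524783


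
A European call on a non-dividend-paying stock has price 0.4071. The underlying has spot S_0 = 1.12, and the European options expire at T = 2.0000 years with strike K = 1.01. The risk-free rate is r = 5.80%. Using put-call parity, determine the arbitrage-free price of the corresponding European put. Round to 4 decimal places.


Put-call parity: C - P = S_0 * exp(-qT) - K * exp(-rT).
S_0 * exp(-qT) = 1.1200 * 1.00000000 = 1.12000000
K * exp(-rT) = 1.0100 * 0.89047522 = 0.89937998
P = C - S*exp(-qT) + K*exp(-rT)
P = 0.4071 - 1.12000000 + 0.89937998 = 0.1865

Answer: Put price = 0.1865


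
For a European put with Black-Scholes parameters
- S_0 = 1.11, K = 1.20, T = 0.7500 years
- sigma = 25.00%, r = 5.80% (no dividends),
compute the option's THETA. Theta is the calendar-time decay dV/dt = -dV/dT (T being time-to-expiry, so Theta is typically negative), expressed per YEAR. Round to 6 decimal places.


Answer: Theta = -0.023489

Derivation:
d1 = -0.0509178665; d2 = -0.2674242174
phi(d1) = 0.3984254608; exp(-qT) = 1.0000000000; exp(-rT) = 0.9574325541
Theta = -S*exp(-qT)*phi(d1)*sigma/(2*sqrt(T)) + r*K*exp(-rT)*N(-d2) - q*S*exp(-qT)*N(-d1)
N(-d1) = 0.5203045157; N(-d2) = 0.6054287223; sqrt(T) = 0.8660254038
Term 1 = -1.1100 * 1.0000000000 * 0.3984254608 * 0.2500 / (2 * 0.8660254038) = -0.0638336156
Term 2 = 0.0580 * 1.2000 * 0.9574325541 * 0.6054287223 = 0.0403441389
Term 3 = 0 (no dividend yield, q = 0)
Theta = -0.0638336156 + (0.0403441389) + (0.0000000000) = -0.023489


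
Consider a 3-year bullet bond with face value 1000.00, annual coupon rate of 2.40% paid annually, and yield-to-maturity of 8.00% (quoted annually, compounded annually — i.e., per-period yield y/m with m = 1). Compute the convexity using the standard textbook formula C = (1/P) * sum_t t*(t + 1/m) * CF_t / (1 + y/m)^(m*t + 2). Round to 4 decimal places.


Answer: Convexity = 9.9417

Derivation:
Coupon per period c = face * coupon_rate / m = 24.000000
Periods per year m = 1; per-period yield y/m = 0.080000
Number of cashflows N = 3
Cashflows (t years, CF_t, discount factor 1/(1+y/m)^(m*t), PV):
  t = 1.0000: CF_t = 24.000000, DF = 0.925926, PV = 22.222222
  t = 2.0000: CF_t = 24.000000, DF = 0.857339, PV = 20.576132
  t = 3.0000: CF_t = 1024.000000, DF = 0.793832, PV = 812.884215
Price P = sum_t PV_t = 855.682569
Convexity numerator sum_t t*(t + 1/m) * CF_t / (1+y/m)^(m*t + 2):
  t = 1.0000: term = 38.103948
  t = 2.0000: term = 105.844299
  t = 3.0000: term = 8363.006325
Convexity = (1/P) * sum = 8506.954572 / 855.682569 = 9.941718


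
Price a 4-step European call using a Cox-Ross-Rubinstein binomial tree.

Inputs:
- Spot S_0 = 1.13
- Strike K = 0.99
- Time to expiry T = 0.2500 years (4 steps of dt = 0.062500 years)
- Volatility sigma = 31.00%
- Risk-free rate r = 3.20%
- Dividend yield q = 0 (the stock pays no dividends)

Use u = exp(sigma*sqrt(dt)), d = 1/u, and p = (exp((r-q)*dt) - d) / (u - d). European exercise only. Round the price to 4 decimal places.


dt = T/N = 0.062500
u = exp(sigma*sqrt(dt)) = 1.080582; d = 1/u = 0.925427
p = (exp((r-q)*dt) - d) / (u - d) = 0.493538
Discount per step: exp(-r*dt) = 0.998002
Stock lattice S(k, i) with i counting down-moves:
  k=0: S(0,0) = 1.1300
  k=1: S(1,0) = 1.2211; S(1,1) = 1.0457
  k=2: S(2,0) = 1.3195; S(2,1) = 1.1300; S(2,2) = 0.9677
  k=3: S(3,0) = 1.4258; S(3,1) = 1.2211; S(3,2) = 1.0457; S(3,3) = 0.8956
  k=4: S(4,0) = 1.5407; S(4,1) = 1.3195; S(4,2) = 1.1300; S(4,3) = 0.9677; S(4,4) = 0.8288
Terminal payoffs V(N, i) = max(S_T - K, 0):
  V(4,0) = 0.550670; V(4,1) = 0.329453; V(4,2) = 0.140000; V(4,3) = 0.000000; V(4,4) = 0.000000
Backward induction: V(k, i) = exp(-r*dt) * [p * V(k+1, i) + (1-p) * V(k+1, i+1)].
  V(3,0) = exp(-r*dt) * [p*0.550670 + (1-p)*0.329453] = 0.437756
  V(3,1) = exp(-r*dt) * [p*0.329453 + (1-p)*0.140000] = 0.233036
  V(3,2) = exp(-r*dt) * [p*0.140000 + (1-p)*0.000000] = 0.068957
  V(3,3) = exp(-r*dt) * [p*0.000000 + (1-p)*0.000000] = 0.000000
  V(2,0) = exp(-r*dt) * [p*0.437756 + (1-p)*0.233036] = 0.333406
  V(2,1) = exp(-r*dt) * [p*0.233036 + (1-p)*0.068957] = 0.149637
  V(2,2) = exp(-r*dt) * [p*0.068957 + (1-p)*0.000000] = 0.033965
  V(1,0) = exp(-r*dt) * [p*0.333406 + (1-p)*0.149637] = 0.239853
  V(1,1) = exp(-r*dt) * [p*0.149637 + (1-p)*0.033965] = 0.090871
  V(0,0) = exp(-r*dt) * [p*0.239853 + (1-p)*0.090871] = 0.164071

Answer: Price = V(0,0) = 0.1641


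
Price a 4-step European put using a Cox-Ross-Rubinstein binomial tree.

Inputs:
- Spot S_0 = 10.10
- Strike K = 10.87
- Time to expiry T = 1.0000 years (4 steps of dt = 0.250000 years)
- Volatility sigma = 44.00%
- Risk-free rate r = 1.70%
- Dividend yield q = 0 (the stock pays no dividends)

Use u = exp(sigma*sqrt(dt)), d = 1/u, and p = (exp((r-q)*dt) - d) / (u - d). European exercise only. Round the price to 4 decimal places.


dt = T/N = 0.250000
u = exp(sigma*sqrt(dt)) = 1.246077; d = 1/u = 0.802519
p = (exp((r-q)*dt) - d) / (u - d) = 0.454823
Discount per step: exp(-r*dt) = 0.995759
Stock lattice S(k, i) with i counting down-moves:
  k=0: S(0,0) = 10.1000
  k=1: S(1,0) = 12.5854; S(1,1) = 8.1054
  k=2: S(2,0) = 15.6823; S(2,1) = 10.1000; S(2,2) = 6.5048
  k=3: S(3,0) = 19.5414; S(3,1) = 12.5854; S(3,2) = 8.1054; S(3,3) = 5.2202
  k=4: S(4,0) = 24.3501; S(4,1) = 15.6823; S(4,2) = 10.1000; S(4,3) = 6.5048; S(4,4) = 4.1893
Terminal payoffs V(N, i) = max(K - S_T, 0):
  V(4,0) = 0.000000; V(4,1) = 0.000000; V(4,2) = 0.770000; V(4,3) = 4.365232; V(4,4) = 6.680693
Backward induction: V(k, i) = exp(-r*dt) * [p * V(k+1, i) + (1-p) * V(k+1, i+1)].
  V(3,0) = exp(-r*dt) * [p*0.000000 + (1-p)*0.000000] = 0.000000
  V(3,1) = exp(-r*dt) * [p*0.000000 + (1-p)*0.770000] = 0.418006
  V(3,2) = exp(-r*dt) * [p*0.770000 + (1-p)*4.365232] = 2.718461
  V(3,3) = exp(-r*dt) * [p*4.365232 + (1-p)*6.680693] = 5.603702
  V(2,0) = exp(-r*dt) * [p*0.000000 + (1-p)*0.418006] = 0.226921
  V(2,1) = exp(-r*dt) * [p*0.418006 + (1-p)*2.718461] = 1.665070
  V(2,2) = exp(-r*dt) * [p*2.718461 + (1-p)*5.603702] = 4.273229
  V(1,0) = exp(-r*dt) * [p*0.226921 + (1-p)*1.665070] = 1.006680
  V(1,1) = exp(-r*dt) * [p*1.665070 + (1-p)*4.273229] = 3.073887
  V(0,0) = exp(-r*dt) * [p*1.006680 + (1-p)*3.073887] = 2.124625

Answer: Price = V(0,0) = 2.1246


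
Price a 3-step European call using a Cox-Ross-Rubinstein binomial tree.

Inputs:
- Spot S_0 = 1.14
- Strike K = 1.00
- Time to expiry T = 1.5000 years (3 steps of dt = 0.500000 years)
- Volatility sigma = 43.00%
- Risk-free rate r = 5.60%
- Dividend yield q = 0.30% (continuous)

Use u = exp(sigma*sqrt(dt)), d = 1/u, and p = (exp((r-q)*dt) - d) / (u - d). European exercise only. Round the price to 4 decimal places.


Answer: Price = V(0,0) = 0.3485

Derivation:
dt = T/N = 0.500000
u = exp(sigma*sqrt(dt)) = 1.355345; d = 1/u = 0.737820
p = (exp((r-q)*dt) - d) / (u - d) = 0.468053
Discount per step: exp(-r*dt) = 0.972388
Stock lattice S(k, i) with i counting down-moves:
  k=0: S(0,0) = 1.1400
  k=1: S(1,0) = 1.5451; S(1,1) = 0.8411
  k=2: S(2,0) = 2.0941; S(2,1) = 1.1400; S(2,2) = 0.6206
  k=3: S(3,0) = 2.8383; S(3,1) = 1.5451; S(3,2) = 0.8411; S(3,3) = 0.4579
Terminal payoffs V(N, i) = max(S_T - K, 0):
  V(3,0) = 1.838274; V(3,1) = 0.545093; V(3,2) = 0.000000; V(3,3) = 0.000000
Backward induction: V(k, i) = exp(-r*dt) * [p * V(k+1, i) + (1-p) * V(k+1, i+1)].
  V(2,0) = exp(-r*dt) * [p*1.838274 + (1-p)*0.545093] = 1.118607
  V(2,1) = exp(-r*dt) * [p*0.545093 + (1-p)*0.000000] = 0.248088
  V(2,2) = exp(-r*dt) * [p*0.000000 + (1-p)*0.000000] = 0.000000
  V(1,0) = exp(-r*dt) * [p*1.118607 + (1-p)*0.248088] = 0.637437
  V(1,1) = exp(-r*dt) * [p*0.248088 + (1-p)*0.000000] = 0.112912
  V(0,0) = exp(-r*dt) * [p*0.637437 + (1-p)*0.112912] = 0.348521


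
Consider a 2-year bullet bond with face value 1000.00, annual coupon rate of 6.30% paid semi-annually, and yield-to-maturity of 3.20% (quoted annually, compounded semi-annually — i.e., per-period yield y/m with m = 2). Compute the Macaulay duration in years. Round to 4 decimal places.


Coupon per period c = face * coupon_rate / m = 31.500000
Periods per year m = 2; per-period yield y/m = 0.016000
Number of cashflows N = 4
Cashflows (t years, CF_t, discount factor 1/(1+y/m)^(m*t), PV):
  t = 0.5000: CF_t = 31.500000, DF = 0.984252, PV = 31.003937
  t = 1.0000: CF_t = 31.500000, DF = 0.968752, PV = 30.515686
  t = 1.5000: CF_t = 31.500000, DF = 0.953496, PV = 30.035124
  t = 2.0000: CF_t = 1031.500000, DF = 0.938480, PV = 968.042446
Price P = sum_t PV_t = 1059.597193
Macaulay numerator sum_t t * PV_t:
  t * PV_t at t = 0.5000: 15.501969
  t * PV_t at t = 1.0000: 30.515686
  t * PV_t at t = 1.5000: 45.052686
  t * PV_t at t = 2.0000: 1936.084893
Macaulay duration D = (sum_t t * PV_t) / P = 2027.155233 / 1059.597193 = 1.913138

Answer: Macaulay duration = 1.9131 years


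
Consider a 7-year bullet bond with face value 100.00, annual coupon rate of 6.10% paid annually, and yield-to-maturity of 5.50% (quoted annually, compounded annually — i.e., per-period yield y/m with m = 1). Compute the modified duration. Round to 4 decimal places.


Answer: Modified duration = 5.6139

Derivation:
Coupon per period c = face * coupon_rate / m = 6.100000
Periods per year m = 1; per-period yield y/m = 0.055000
Number of cashflows N = 7
Cashflows (t years, CF_t, discount factor 1/(1+y/m)^(m*t), PV):
  t = 1.0000: CF_t = 6.100000, DF = 0.947867, PV = 5.781991
  t = 2.0000: CF_t = 6.100000, DF = 0.898452, PV = 5.480560
  t = 3.0000: CF_t = 6.100000, DF = 0.851614, PV = 5.194843
  t = 4.0000: CF_t = 6.100000, DF = 0.807217, PV = 4.924022
  t = 5.0000: CF_t = 6.100000, DF = 0.765134, PV = 4.667320
  t = 6.0000: CF_t = 6.100000, DF = 0.725246, PV = 4.424000
  t = 7.0000: CF_t = 106.100000, DF = 0.687437, PV = 72.937045
Price P = sum_t PV_t = 103.409780
First compute Macaulay numerator sum_t t * PV_t:
  t * PV_t at t = 1.0000: 5.781991
  t * PV_t at t = 2.0000: 10.961119
  t * PV_t at t = 3.0000: 15.584530
  t * PV_t at t = 4.0000: 19.696089
  t * PV_t at t = 5.0000: 23.336598
  t * PV_t at t = 6.0000: 26.543997
  t * PV_t at t = 7.0000: 510.559318
Macaulay duration D = 612.463642 / 103.409780 = 5.922686
Modified duration = D / (1 + y/m) = 5.922686 / (1 + 0.055000) = 5.613920


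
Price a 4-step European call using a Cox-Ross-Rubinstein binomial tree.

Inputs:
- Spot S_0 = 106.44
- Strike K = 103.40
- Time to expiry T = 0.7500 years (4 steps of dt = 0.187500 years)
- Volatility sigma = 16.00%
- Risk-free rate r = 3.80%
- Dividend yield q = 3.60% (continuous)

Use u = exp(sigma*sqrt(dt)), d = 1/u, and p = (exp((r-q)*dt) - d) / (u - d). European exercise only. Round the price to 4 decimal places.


dt = T/N = 0.187500
u = exp(sigma*sqrt(dt)) = 1.071738; d = 1/u = 0.933063
p = (exp((r-q)*dt) - d) / (u - d) = 0.485391
Discount per step: exp(-r*dt) = 0.992900
Stock lattice S(k, i) with i counting down-moves:
  k=0: S(0,0) = 106.4400
  k=1: S(1,0) = 114.0758; S(1,1) = 99.3153
  k=2: S(2,0) = 122.2595; S(2,1) = 106.4400; S(2,2) = 92.6675
  k=3: S(3,0) = 131.0302; S(3,1) = 114.0758; S(3,2) = 99.3153; S(3,3) = 86.4646
  k=4: S(4,0) = 140.4301; S(4,1) = 122.2595; S(4,2) = 106.4400; S(4,3) = 92.6675; S(4,4) = 80.6770
Terminal payoffs V(N, i) = max(S_T - K, 0):
  V(4,0) = 37.030061; V(4,1) = 18.859460; V(4,2) = 3.040000; V(4,3) = 0.000000; V(4,4) = 0.000000
Backward induction: V(k, i) = exp(-r*dt) * [p * V(k+1, i) + (1-p) * V(k+1, i+1)].
  V(3,0) = exp(-r*dt) * [p*37.030061 + (1-p)*18.859460] = 27.482794
  V(3,1) = exp(-r*dt) * [p*18.859460 + (1-p)*3.040000] = 10.642526
  V(3,2) = exp(-r*dt) * [p*3.040000 + (1-p)*0.000000] = 1.465113
  V(3,3) = exp(-r*dt) * [p*0.000000 + (1-p)*0.000000] = 0.000000
  V(2,0) = exp(-r*dt) * [p*27.482794 + (1-p)*10.642526] = 18.683050
  V(2,1) = exp(-r*dt) * [p*10.642526 + (1-p)*1.465113] = 5.877719
  V(2,2) = exp(-r*dt) * [p*1.465113 + (1-p)*0.000000] = 0.706104
  V(1,0) = exp(-r*dt) * [p*18.683050 + (1-p)*5.877719] = 12.007454
  V(1,1) = exp(-r*dt) * [p*5.877719 + (1-p)*0.706104] = 3.193525
  V(0,0) = exp(-r*dt) * [p*12.007454 + (1-p)*3.193525] = 7.418681

Answer: Price = V(0,0) = 7.4187
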